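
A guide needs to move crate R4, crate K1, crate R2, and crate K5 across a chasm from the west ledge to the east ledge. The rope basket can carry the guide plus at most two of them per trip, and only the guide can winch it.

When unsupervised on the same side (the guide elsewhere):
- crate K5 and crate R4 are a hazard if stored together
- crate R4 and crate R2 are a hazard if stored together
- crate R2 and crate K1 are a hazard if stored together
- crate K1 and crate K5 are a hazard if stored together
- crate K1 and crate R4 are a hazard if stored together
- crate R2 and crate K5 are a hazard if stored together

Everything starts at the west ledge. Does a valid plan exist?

Whatever the first load, the items left behind include a forbidden pair without the guide. No opening move is safe, so no plan exists.

No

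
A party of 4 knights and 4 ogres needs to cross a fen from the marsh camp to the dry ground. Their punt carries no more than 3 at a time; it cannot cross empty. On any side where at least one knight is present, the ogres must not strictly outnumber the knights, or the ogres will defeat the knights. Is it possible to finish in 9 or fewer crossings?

Yes — this plan uses 9 crossings (≤ 9):
1. 2 ogres → the dry ground.  (the marsh camp: 4K 2O; the dry ground: 0K 2O)
2. 1 ogre ← the marsh camp.  (the marsh camp: 4K 3O; the dry ground: 0K 1O)
3. 3 ogres → the dry ground.  (the marsh camp: 4K 0O; the dry ground: 0K 4O)
4. 1 ogre ← the marsh camp.  (the marsh camp: 4K 1O; the dry ground: 0K 3O)
5. 3 knights → the dry ground.  (the marsh camp: 1K 1O; the dry ground: 3K 3O)
6. 1 knight and 1 ogre ← the marsh camp.  (the marsh camp: 2K 2O; the dry ground: 2K 2O)
7. 2 knights → the dry ground.  (the marsh camp: 0K 2O; the dry ground: 4K 2O)
8. 1 ogre ← the marsh camp.  (the marsh camp: 0K 3O; the dry ground: 4K 1O)
9. 3 ogres → the dry ground.  (the marsh camp: 0K 0O; the dry ground: 4K 4O)

Yes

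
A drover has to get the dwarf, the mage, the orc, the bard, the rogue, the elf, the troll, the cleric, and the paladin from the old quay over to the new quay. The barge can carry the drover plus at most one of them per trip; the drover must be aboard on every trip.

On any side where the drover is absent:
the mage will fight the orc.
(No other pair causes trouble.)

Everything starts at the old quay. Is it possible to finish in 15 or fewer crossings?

Counting alone: the drover can take at most 1 across per trip to the new quay, so moving all 9 needs at least 9 loaded trips out, with a return between consecutive ones — at least 17 crossings.
Since 15 < 17, 15 crossings cannot be enough. (The shortest complete plan in fact takes 17:)
1. Drover goes to the new quay with the mage.  [the old quay: the bard, the cleric, the dwarf, the elf, the orc, the paladin, the rogue, the troll | the new quay: the mage]
2. Drover goes back to the old quay alone.  [the old quay: the bard, the cleric, the dwarf, the elf, the orc, the paladin, the rogue, the troll | the new quay: the mage]
3. Drover goes to the new quay with the dwarf.  [the old quay: the bard, the cleric, the elf, the orc, the paladin, the rogue, the troll | the new quay: the dwarf, the mage]
4. Drover goes back to the old quay alone.  [the old quay: the bard, the cleric, the elf, the orc, the paladin, the rogue, the troll | the new quay: the dwarf, the mage]
5. Drover goes to the new quay with the bard.  [the old quay: the cleric, the elf, the orc, the paladin, the rogue, the troll | the new quay: the bard, the dwarf, the mage]
6. Drover goes back to the old quay alone.  [the old quay: the cleric, the elf, the orc, the paladin, the rogue, the troll | the new quay: the bard, the dwarf, the mage]
7. Drover goes to the new quay with the rogue.  [the old quay: the cleric, the elf, the orc, the paladin, the troll | the new quay: the bard, the dwarf, the mage, the rogue]
8. Drover goes back to the old quay alone.  [the old quay: the cleric, the elf, the orc, the paladin, the troll | the new quay: the bard, the dwarf, the mage, the rogue]
9. Drover goes to the new quay with the elf.  [the old quay: the cleric, the orc, the paladin, the troll | the new quay: the bard, the dwarf, the elf, the mage, the rogue]
10. Drover goes back to the old quay alone.  [the old quay: the cleric, the orc, the paladin, the troll | the new quay: the bard, the dwarf, the elf, the mage, the rogue]
11. Drover goes to the new quay with the troll.  [the old quay: the cleric, the orc, the paladin | the new quay: the bard, the dwarf, the elf, the mage, the rogue, the troll]
12. Drover goes back to the old quay alone.  [the old quay: the cleric, the orc, the paladin | the new quay: the bard, the dwarf, the elf, the mage, the rogue, the troll]
13. Drover goes to the new quay with the cleric.  [the old quay: the orc, the paladin | the new quay: the bard, the cleric, the dwarf, the elf, the mage, the rogue, the troll]
14. Drover goes back to the old quay alone.  [the old quay: the orc, the paladin | the new quay: the bard, the cleric, the dwarf, the elf, the mage, the rogue, the troll]
15. Drover goes to the new quay with the paladin.  [the old quay: the orc | the new quay: the bard, the cleric, the dwarf, the elf, the mage, the paladin, the rogue, the troll]
16. Drover goes back to the old quay alone.  [the old quay: the orc | the new quay: the bard, the cleric, the dwarf, the elf, the mage, the paladin, the rogue, the troll]
17. Drover goes to the new quay with the orc.  [the old quay: — | the new quay: the bard, the cleric, the dwarf, the elf, the mage, the orc, the paladin, the rogue, the troll]

No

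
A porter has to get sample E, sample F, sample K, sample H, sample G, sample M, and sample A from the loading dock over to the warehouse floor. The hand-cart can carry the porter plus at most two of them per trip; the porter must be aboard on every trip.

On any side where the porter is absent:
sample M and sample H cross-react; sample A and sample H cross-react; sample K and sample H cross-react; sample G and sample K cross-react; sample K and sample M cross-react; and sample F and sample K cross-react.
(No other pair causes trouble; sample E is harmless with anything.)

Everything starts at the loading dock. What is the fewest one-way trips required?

11

Counting alone: the porter can take at most 2 across per trip to the warehouse floor, so moving all 7 needs at least 4 loaded trips out, with a return between consecutive ones — at least 7 crossings.
The safety rule pushes this higher. Following every safe sequence of crossings, the most of the 7 that can be at the warehouse floor as the hand-cart arrives there on crossings 7, 9 is 5, 6 respectively — never all 7.
So no plan with fewer than 11 crossings exists, and this one achieves 11:
1. Porter goes to the warehouse floor with sample H and sample K.
2. Porter goes back to the loading dock with sample K.
3. Porter goes to the warehouse floor with sample E and sample K.
4. Porter goes back to the loading dock with sample K.
5. Porter goes to the warehouse floor with sample F and sample K.
6. Porter goes back to the loading dock with sample K.
7. Porter goes to the warehouse floor with sample G and sample K.
8. Porter goes back to the loading dock with sample K.
9. Porter goes to the warehouse floor with sample A and sample M.
10. Porter goes back to the loading dock with sample H.
11. Porter goes to the warehouse floor with sample H and sample K.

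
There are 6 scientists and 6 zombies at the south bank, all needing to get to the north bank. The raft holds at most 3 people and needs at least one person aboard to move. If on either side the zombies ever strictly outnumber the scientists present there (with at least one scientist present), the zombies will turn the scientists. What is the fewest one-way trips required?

impossible

Following every safe sequence of crossings from the start, the most of the 12 that can be at the north bank as the raft arrives there on crossings 1, 3, 5 is 3, 5, 6 respectively; the best ever achieved is 6 of 12.
From crossing 7 on, no configuration arises that was not already reachable earlier: only 17 distinct safe configurations (who is on which side, and where the raft is) can ever be reached, none of them has everyone across, and every continuation just revisits them. They are: 0 scientists + 0 zombies across (raft back at the start); 0 scientists + 1 zombie across (raft there); 0 scientists + 1 zombie across (raft back at the start); 0 scientists + 2 zombies across (raft there); 0 scientists + 2 zombies across (raft back at the start); 0 scientists + 3 zombies across (raft there); 0 scientists + 3 zombies across (raft back at the start); 0 scientists + 4 zombies across (raft there); 0 scientists + 4 zombies across (raft back at the start); 0 scientists + 5 zombies across (raft there); 0 scientists + 5 zombies across (raft back at the start); 0 scientists + 6 zombies across (raft there); 1 scientist + 1 zombie across (raft there); 1 scientist + 1 zombie across (raft back at the start); 2 scientists + 2 zombies across (raft there); 2 scientists + 2 zombies across (raft back at the start); 3 scientists + 3 zombies across (raft there). So no valid plan exists.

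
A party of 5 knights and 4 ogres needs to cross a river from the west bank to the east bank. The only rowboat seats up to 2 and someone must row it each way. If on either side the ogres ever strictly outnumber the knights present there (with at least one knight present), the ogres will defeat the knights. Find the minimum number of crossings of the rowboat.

15

Counting alone: each trip to the east bank takes at most 2 across and each return brings at least 1 back, so after t trips out (and t−1 returns) at most 2t − (t−1) of the 9 are across; that first reaches 9 at t = 8, so at least 15 crossings are needed.
The plan below uses exactly 15 crossings, so it is optimal:
1. 2 ogres → the east bank.  (the west bank: 5K 2O; the east bank: 0K 2O)
2. 1 ogre ← the west bank.  (the west bank: 5K 3O; the east bank: 0K 1O)
3. 2 ogres → the east bank.  (the west bank: 5K 1O; the east bank: 0K 3O)
4. 1 ogre ← the west bank.  (the west bank: 5K 2O; the east bank: 0K 2O)
5. 2 knights → the east bank.  (the west bank: 3K 2O; the east bank: 2K 2O)
6. 1 ogre ← the west bank.  (the west bank: 3K 3O; the east bank: 2K 1O)
7. 1 knight and 1 ogre → the east bank.  (the west bank: 2K 2O; the east bank: 3K 2O)
8. 1 knight ← the west bank.  (the west bank: 3K 2O; the east bank: 2K 2O)
9. 1 knight and 1 ogre → the east bank.  (the west bank: 2K 1O; the east bank: 3K 3O)
10. 1 ogre ← the west bank.  (the west bank: 2K 2O; the east bank: 3K 2O)
11. 1 knight and 1 ogre → the east bank.  (the west bank: 1K 1O; the east bank: 4K 3O)
12. 1 knight ← the west bank.  (the west bank: 2K 1O; the east bank: 3K 3O)
13. 1 knight and 1 ogre → the east bank.  (the west bank: 1K 0O; the east bank: 4K 4O)
14. 1 ogre ← the west bank.  (the west bank: 1K 1O; the east bank: 4K 3O)
15. 1 knight and 1 ogre → the east bank.  (the west bank: 0K 0O; the east bank: 5K 4O)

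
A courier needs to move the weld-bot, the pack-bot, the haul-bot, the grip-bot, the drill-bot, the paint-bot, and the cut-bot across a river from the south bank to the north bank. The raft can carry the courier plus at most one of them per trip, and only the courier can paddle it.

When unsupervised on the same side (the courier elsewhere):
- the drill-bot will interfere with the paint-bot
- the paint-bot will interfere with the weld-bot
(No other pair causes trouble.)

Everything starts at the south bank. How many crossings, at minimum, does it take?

Counting alone: the courier can take at most 1 across per trip to the north bank, so moving all 7 needs at least 7 loaded trips out, with a return between consecutive ones — at least 13 crossings.
The safety rule pushes this higher. Following every safe sequence of crossings, the most of the 7 that can be at the north bank as the raft arrives there on crossing 13 is 6 — never all 7.
So no plan with fewer than 15 crossings exists, and this one achieves 15:
1. Courier goes to the north bank with the paint-bot.
2. Courier goes back to the south bank alone.
3. Courier goes to the north bank with the weld-bot.
4. Courier goes back to the south bank with the paint-bot.
5. Courier goes to the north bank with the drill-bot.
6. Courier goes back to the south bank alone.
7. Courier goes to the north bank with the pack-bot.
8. Courier goes back to the south bank alone.
9. Courier goes to the north bank with the haul-bot.
10. Courier goes back to the south bank alone.
11. Courier goes to the north bank with the grip-bot.
12. Courier goes back to the south bank alone.
13. Courier goes to the north bank with the cut-bot.
14. Courier goes back to the south bank alone.
15. Courier goes to the north bank with the paint-bot.

15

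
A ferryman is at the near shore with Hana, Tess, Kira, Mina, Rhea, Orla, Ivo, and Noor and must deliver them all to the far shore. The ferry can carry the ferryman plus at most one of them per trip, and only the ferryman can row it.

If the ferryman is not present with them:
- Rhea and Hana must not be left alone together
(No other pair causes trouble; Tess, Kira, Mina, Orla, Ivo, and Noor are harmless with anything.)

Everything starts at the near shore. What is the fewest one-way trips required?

Counting alone: the ferryman can take at most 1 across per trip to the far shore, so moving all 8 needs at least 8 loaded trips out, with a return between consecutive ones — at least 15 crossings.
The plan below uses exactly 15 crossings, so it is optimal:
1. Ferryman goes to the far shore with Hana.  [the near shore: Ivo, Kira, Mina, Noor, Orla, Rhea, Tess | the far shore: Hana]
2. Ferryman goes back to the near shore alone.  [the near shore: Ivo, Kira, Mina, Noor, Orla, Rhea, Tess | the far shore: Hana]
3. Ferryman goes to the far shore with Tess.  [the near shore: Ivo, Kira, Mina, Noor, Orla, Rhea | the far shore: Hana, Tess]
4. Ferryman goes back to the near shore alone.  [the near shore: Ivo, Kira, Mina, Noor, Orla, Rhea | the far shore: Hana, Tess]
5. Ferryman goes to the far shore with Kira.  [the near shore: Ivo, Mina, Noor, Orla, Rhea | the far shore: Hana, Kira, Tess]
6. Ferryman goes back to the near shore alone.  [the near shore: Ivo, Mina, Noor, Orla, Rhea | the far shore: Hana, Kira, Tess]
7. Ferryman goes to the far shore with Mina.  [the near shore: Ivo, Noor, Orla, Rhea | the far shore: Hana, Kira, Mina, Tess]
8. Ferryman goes back to the near shore alone.  [the near shore: Ivo, Noor, Orla, Rhea | the far shore: Hana, Kira, Mina, Tess]
9. Ferryman goes to the far shore with Orla.  [the near shore: Ivo, Noor, Rhea | the far shore: Hana, Kira, Mina, Orla, Tess]
10. Ferryman goes back to the near shore alone.  [the near shore: Ivo, Noor, Rhea | the far shore: Hana, Kira, Mina, Orla, Tess]
11. Ferryman goes to the far shore with Ivo.  [the near shore: Noor, Rhea | the far shore: Hana, Ivo, Kira, Mina, Orla, Tess]
12. Ferryman goes back to the near shore alone.  [the near shore: Noor, Rhea | the far shore: Hana, Ivo, Kira, Mina, Orla, Tess]
13. Ferryman goes to the far shore with Noor.  [the near shore: Rhea | the far shore: Hana, Ivo, Kira, Mina, Noor, Orla, Tess]
14. Ferryman goes back to the near shore alone.  [the near shore: Rhea | the far shore: Hana, Ivo, Kira, Mina, Noor, Orla, Tess]
15. Ferryman goes to the far shore with Rhea.  [the near shore: — | the far shore: Hana, Ivo, Kira, Mina, Noor, Orla, Rhea, Tess]

15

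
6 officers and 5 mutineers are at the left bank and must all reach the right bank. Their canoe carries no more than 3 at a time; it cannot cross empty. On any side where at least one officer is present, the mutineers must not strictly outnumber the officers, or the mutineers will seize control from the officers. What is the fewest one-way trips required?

9

Counting alone: each trip to the right bank takes at most 3 across and each return brings at least 1 back, so after t trips out (and t−1 returns) at most 3t − (t−1) of the 11 are across; that first reaches 11 at t = 5, so at least 9 crossings are needed.
The plan below uses exactly 9 crossings, so it is optimal:
1. 3 mutineers → the right bank.  (the left bank: 6O 2M; the right bank: 0O 3M)
2. 1 mutineer ← the left bank.  (the left bank: 6O 3M; the right bank: 0O 2M)
3. 3 officers → the right bank.  (the left bank: 3O 3M; the right bank: 3O 2M)
4. 1 officer ← the left bank.  (the left bank: 4O 3M; the right bank: 2O 2M)
5. 2 officers and 1 mutineer → the right bank.  (the left bank: 2O 2M; the right bank: 4O 3M)
6. 1 officer ← the left bank.  (the left bank: 3O 2M; the right bank: 3O 3M)
7. 2 officers and 1 mutineer → the right bank.  (the left bank: 1O 1M; the right bank: 5O 4M)
8. 1 officer ← the left bank.  (the left bank: 2O 1M; the right bank: 4O 4M)
9. 2 officers and 1 mutineer → the right bank.  (the left bank: 0O 0M; the right bank: 6O 5M)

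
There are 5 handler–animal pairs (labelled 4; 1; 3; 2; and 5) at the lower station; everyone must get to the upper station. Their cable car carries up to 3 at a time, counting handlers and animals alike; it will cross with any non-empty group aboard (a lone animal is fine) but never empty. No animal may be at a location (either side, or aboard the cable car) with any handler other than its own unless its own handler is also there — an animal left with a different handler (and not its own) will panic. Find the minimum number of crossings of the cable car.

Counting alone: each trip to the upper station takes at most 3 across and each return brings at least 1 back, so after t trips out (and t−1 returns) at most 3t − (t−1) of the 10 are across; that first reaches 10 at t = 5, so at least 9 crossings are needed.
The safety rule pushes this higher. Following every safe sequence of crossings, the most of the 10 that can be at the upper station as the cable car arrives there on crossing 9 is 9 — never all 10.
So no plan with fewer than 11 crossings exists, and this one achieves 11:
1. animal 4 and handler 4 cross → the upper station.
2. handler 4 crosses ← the lower station.
3. animal 1, animal 2, and animal 3 cross → the upper station.
4. animal 4 crosses ← the lower station.
5. handler 1, handler 2, and handler 3 cross → the upper station.
6. animal 1 and handler 1 cross ← the lower station.
7. handler 1, handler 4, and handler 5 cross → the upper station.
8. animal 3 crosses ← the lower station.
9. animal 1 and animal 4 cross → the upper station.
10. animal 4 crosses ← the lower station.
11. animal 3, animal 4, and animal 5 cross → the upper station.

11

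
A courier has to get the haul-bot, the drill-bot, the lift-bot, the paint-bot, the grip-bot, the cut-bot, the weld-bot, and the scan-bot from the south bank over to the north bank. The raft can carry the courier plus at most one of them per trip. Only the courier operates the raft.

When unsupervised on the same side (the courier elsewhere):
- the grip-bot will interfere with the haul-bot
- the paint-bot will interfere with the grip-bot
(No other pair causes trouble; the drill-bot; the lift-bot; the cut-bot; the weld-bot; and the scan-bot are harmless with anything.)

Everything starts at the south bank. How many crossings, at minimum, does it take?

17

Counting alone: the courier can take at most 1 across per trip to the north bank, so moving all 8 needs at least 8 loaded trips out, with a return between consecutive ones — at least 15 crossings.
The safety rule pushes this higher. Following every safe sequence of crossings, the most of the 8 that can be at the north bank as the raft arrives there on crossing 15 is 7 — never all 8.
So no plan with fewer than 17 crossings exists, and this one achieves 17:
1. Courier goes to the north bank with the grip-bot.  [the south bank: the cut-bot, the drill-bot, the haul-bot, the lift-bot, the paint-bot, the scan-bot, the weld-bot | the north bank: the grip-bot]
2. Courier goes back to the south bank alone.  [the south bank: the cut-bot, the drill-bot, the haul-bot, the lift-bot, the paint-bot, the scan-bot, the weld-bot | the north bank: the grip-bot]
3. Courier goes to the north bank with the haul-bot.  [the south bank: the cut-bot, the drill-bot, the lift-bot, the paint-bot, the scan-bot, the weld-bot | the north bank: the grip-bot, the haul-bot]
4. Courier goes back to the south bank with the grip-bot.  [the south bank: the cut-bot, the drill-bot, the grip-bot, the lift-bot, the paint-bot, the scan-bot, the weld-bot | the north bank: the haul-bot]
5. Courier goes to the north bank with the paint-bot.  [the south bank: the cut-bot, the drill-bot, the grip-bot, the lift-bot, the scan-bot, the weld-bot | the north bank: the haul-bot, the paint-bot]
6. Courier goes back to the south bank alone.  [the south bank: the cut-bot, the drill-bot, the grip-bot, the lift-bot, the scan-bot, the weld-bot | the north bank: the haul-bot, the paint-bot]
7. Courier goes to the north bank with the drill-bot.  [the south bank: the cut-bot, the grip-bot, the lift-bot, the scan-bot, the weld-bot | the north bank: the drill-bot, the haul-bot, the paint-bot]
8. Courier goes back to the south bank alone.  [the south bank: the cut-bot, the grip-bot, the lift-bot, the scan-bot, the weld-bot | the north bank: the drill-bot, the haul-bot, the paint-bot]
9. Courier goes to the north bank with the lift-bot.  [the south bank: the cut-bot, the grip-bot, the scan-bot, the weld-bot | the north bank: the drill-bot, the haul-bot, the lift-bot, the paint-bot]
10. Courier goes back to the south bank alone.  [the south bank: the cut-bot, the grip-bot, the scan-bot, the weld-bot | the north bank: the drill-bot, the haul-bot, the lift-bot, the paint-bot]
11. Courier goes to the north bank with the cut-bot.  [the south bank: the grip-bot, the scan-bot, the weld-bot | the north bank: the cut-bot, the drill-bot, the haul-bot, the lift-bot, the paint-bot]
12. Courier goes back to the south bank alone.  [the south bank: the grip-bot, the scan-bot, the weld-bot | the north bank: the cut-bot, the drill-bot, the haul-bot, the lift-bot, the paint-bot]
13. Courier goes to the north bank with the weld-bot.  [the south bank: the grip-bot, the scan-bot | the north bank: the cut-bot, the drill-bot, the haul-bot, the lift-bot, the paint-bot, the weld-bot]
14. Courier goes back to the south bank alone.  [the south bank: the grip-bot, the scan-bot | the north bank: the cut-bot, the drill-bot, the haul-bot, the lift-bot, the paint-bot, the weld-bot]
15. Courier goes to the north bank with the scan-bot.  [the south bank: the grip-bot | the north bank: the cut-bot, the drill-bot, the haul-bot, the lift-bot, the paint-bot, the scan-bot, the weld-bot]
16. Courier goes back to the south bank alone.  [the south bank: the grip-bot | the north bank: the cut-bot, the drill-bot, the haul-bot, the lift-bot, the paint-bot, the scan-bot, the weld-bot]
17. Courier goes to the north bank with the grip-bot.  [the south bank: — | the north bank: the cut-bot, the drill-bot, the grip-bot, the haul-bot, the lift-bot, the paint-bot, the scan-bot, the weld-bot]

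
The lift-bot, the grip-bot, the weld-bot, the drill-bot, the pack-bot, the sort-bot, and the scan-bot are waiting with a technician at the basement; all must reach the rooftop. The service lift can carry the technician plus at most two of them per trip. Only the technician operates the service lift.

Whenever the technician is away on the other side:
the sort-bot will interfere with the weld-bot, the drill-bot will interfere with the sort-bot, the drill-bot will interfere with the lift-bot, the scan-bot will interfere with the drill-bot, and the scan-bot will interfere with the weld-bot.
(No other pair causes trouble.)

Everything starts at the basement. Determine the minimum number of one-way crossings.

Counting alone: the technician can take at most 2 across per trip to the rooftop, so moving all 7 needs at least 4 loaded trips out, with a return between consecutive ones — at least 7 crossings.
The safety rule pushes this higher. Following every safe sequence of crossings, the most of the 7 that can be at the rooftop as the service lift arrives there on crossing 7 is 6 — never all 7.
So no plan with fewer than 9 crossings exists, and this one achieves 9:
1. Technician goes to the rooftop with the drill-bot and the weld-bot.
2. Technician goes back to the basement alone.
3. Technician goes to the rooftop with the lift-bot.
4. Technician goes back to the basement with the drill-bot.
5. Technician goes to the rooftop with the scan-bot and the sort-bot.
6. Technician goes back to the basement with the weld-bot.
7. Technician goes to the rooftop with the grip-bot and the pack-bot.
8. Technician goes back to the basement alone.
9. Technician goes to the rooftop with the drill-bot and the weld-bot.

9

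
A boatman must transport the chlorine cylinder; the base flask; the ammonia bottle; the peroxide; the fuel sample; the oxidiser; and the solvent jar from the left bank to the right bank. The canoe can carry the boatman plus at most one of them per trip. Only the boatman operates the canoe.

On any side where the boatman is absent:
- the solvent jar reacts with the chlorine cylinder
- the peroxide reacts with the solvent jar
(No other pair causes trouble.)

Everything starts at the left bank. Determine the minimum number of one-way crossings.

15

Counting alone: the boatman can take at most 1 across per trip to the right bank, so moving all 7 needs at least 7 loaded trips out, with a return between consecutive ones — at least 13 crossings.
The safety rule pushes this higher. Following every safe sequence of crossings, the most of the 7 that can be at the right bank as the canoe arrives there on crossing 13 is 6 — never all 7.
So no plan with fewer than 15 crossings exists, and this one achieves 15:
1. Boatman goes to the right bank with the solvent jar.  [the left bank: the ammonia bottle, the base flask, the chlorine cylinder, the fuel sample, the oxidiser, the peroxide | the right bank: the solvent jar]
2. Boatman goes back to the left bank alone.  [the left bank: the ammonia bottle, the base flask, the chlorine cylinder, the fuel sample, the oxidiser, the peroxide | the right bank: the solvent jar]
3. Boatman goes to the right bank with the chlorine cylinder.  [the left bank: the ammonia bottle, the base flask, the fuel sample, the oxidiser, the peroxide | the right bank: the chlorine cylinder, the solvent jar]
4. Boatman goes back to the left bank with the solvent jar.  [the left bank: the ammonia bottle, the base flask, the fuel sample, the oxidiser, the peroxide, the solvent jar | the right bank: the chlorine cylinder]
5. Boatman goes to the right bank with the peroxide.  [the left bank: the ammonia bottle, the base flask, the fuel sample, the oxidiser, the solvent jar | the right bank: the chlorine cylinder, the peroxide]
6. Boatman goes back to the left bank alone.  [the left bank: the ammonia bottle, the base flask, the fuel sample, the oxidiser, the solvent jar | the right bank: the chlorine cylinder, the peroxide]
7. Boatman goes to the right bank with the base flask.  [the left bank: the ammonia bottle, the fuel sample, the oxidiser, the solvent jar | the right bank: the base flask, the chlorine cylinder, the peroxide]
8. Boatman goes back to the left bank alone.  [the left bank: the ammonia bottle, the fuel sample, the oxidiser, the solvent jar | the right bank: the base flask, the chlorine cylinder, the peroxide]
9. Boatman goes to the right bank with the ammonia bottle.  [the left bank: the fuel sample, the oxidiser, the solvent jar | the right bank: the ammonia bottle, the base flask, the chlorine cylinder, the peroxide]
10. Boatman goes back to the left bank alone.  [the left bank: the fuel sample, the oxidiser, the solvent jar | the right bank: the ammonia bottle, the base flask, the chlorine cylinder, the peroxide]
11. Boatman goes to the right bank with the fuel sample.  [the left bank: the oxidiser, the solvent jar | the right bank: the ammonia bottle, the base flask, the chlorine cylinder, the fuel sample, the peroxide]
12. Boatman goes back to the left bank alone.  [the left bank: the oxidiser, the solvent jar | the right bank: the ammonia bottle, the base flask, the chlorine cylinder, the fuel sample, the peroxide]
13. Boatman goes to the right bank with the oxidiser.  [the left bank: the solvent jar | the right bank: the ammonia bottle, the base flask, the chlorine cylinder, the fuel sample, the oxidiser, the peroxide]
14. Boatman goes back to the left bank alone.  [the left bank: the solvent jar | the right bank: the ammonia bottle, the base flask, the chlorine cylinder, the fuel sample, the oxidiser, the peroxide]
15. Boatman goes to the right bank with the solvent jar.  [the left bank: — | the right bank: the ammonia bottle, the base flask, the chlorine cylinder, the fuel sample, the oxidiser, the peroxide, the solvent jar]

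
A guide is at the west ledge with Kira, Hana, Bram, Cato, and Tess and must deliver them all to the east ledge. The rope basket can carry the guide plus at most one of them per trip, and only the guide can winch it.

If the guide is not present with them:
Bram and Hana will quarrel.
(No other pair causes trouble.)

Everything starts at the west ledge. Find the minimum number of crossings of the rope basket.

Counting alone: the guide can take at most 1 across per trip to the east ledge, so moving all 5 needs at least 5 loaded trips out, with a return between consecutive ones — at least 9 crossings.
The plan below uses exactly 9 crossings, so it is optimal:
1. Guide goes to the east ledge with Hana.  [the west ledge: Bram, Cato, Kira, Tess | the east ledge: Hana]
2. Guide goes back to the west ledge alone.  [the west ledge: Bram, Cato, Kira, Tess | the east ledge: Hana]
3. Guide goes to the east ledge with Kira.  [the west ledge: Bram, Cato, Tess | the east ledge: Hana, Kira]
4. Guide goes back to the west ledge alone.  [the west ledge: Bram, Cato, Tess | the east ledge: Hana, Kira]
5. Guide goes to the east ledge with Cato.  [the west ledge: Bram, Tess | the east ledge: Cato, Hana, Kira]
6. Guide goes back to the west ledge alone.  [the west ledge: Bram, Tess | the east ledge: Cato, Hana, Kira]
7. Guide goes to the east ledge with Tess.  [the west ledge: Bram | the east ledge: Cato, Hana, Kira, Tess]
8. Guide goes back to the west ledge alone.  [the west ledge: Bram | the east ledge: Cato, Hana, Kira, Tess]
9. Guide goes to the east ledge with Bram.  [the west ledge: — | the east ledge: Bram, Cato, Hana, Kira, Tess]

9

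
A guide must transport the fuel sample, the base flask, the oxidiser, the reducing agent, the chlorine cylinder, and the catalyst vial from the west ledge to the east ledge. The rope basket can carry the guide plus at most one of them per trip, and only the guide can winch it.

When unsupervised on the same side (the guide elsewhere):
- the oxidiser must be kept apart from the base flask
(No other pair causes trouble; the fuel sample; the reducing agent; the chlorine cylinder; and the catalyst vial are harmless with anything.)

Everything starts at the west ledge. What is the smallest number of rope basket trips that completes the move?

Counting alone: the guide can take at most 1 across per trip to the east ledge, so moving all 6 needs at least 6 loaded trips out, with a return between consecutive ones — at least 11 crossings.
The plan below uses exactly 11 crossings, so it is optimal:
1. Guide goes to the east ledge with the base flask.  [the west ledge: the catalyst vial, the chlorine cylinder, the fuel sample, the oxidiser, the reducing agent | the east ledge: the base flask]
2. Guide goes back to the west ledge alone.  [the west ledge: the catalyst vial, the chlorine cylinder, the fuel sample, the oxidiser, the reducing agent | the east ledge: the base flask]
3. Guide goes to the east ledge with the fuel sample.  [the west ledge: the catalyst vial, the chlorine cylinder, the oxidiser, the reducing agent | the east ledge: the base flask, the fuel sample]
4. Guide goes back to the west ledge alone.  [the west ledge: the catalyst vial, the chlorine cylinder, the oxidiser, the reducing agent | the east ledge: the base flask, the fuel sample]
5. Guide goes to the east ledge with the reducing agent.  [the west ledge: the catalyst vial, the chlorine cylinder, the oxidiser | the east ledge: the base flask, the fuel sample, the reducing agent]
6. Guide goes back to the west ledge alone.  [the west ledge: the catalyst vial, the chlorine cylinder, the oxidiser | the east ledge: the base flask, the fuel sample, the reducing agent]
7. Guide goes to the east ledge with the chlorine cylinder.  [the west ledge: the catalyst vial, the oxidiser | the east ledge: the base flask, the chlorine cylinder, the fuel sample, the reducing agent]
8. Guide goes back to the west ledge alone.  [the west ledge: the catalyst vial, the oxidiser | the east ledge: the base flask, the chlorine cylinder, the fuel sample, the reducing agent]
9. Guide goes to the east ledge with the catalyst vial.  [the west ledge: the oxidiser | the east ledge: the base flask, the catalyst vial, the chlorine cylinder, the fuel sample, the reducing agent]
10. Guide goes back to the west ledge alone.  [the west ledge: the oxidiser | the east ledge: the base flask, the catalyst vial, the chlorine cylinder, the fuel sample, the reducing agent]
11. Guide goes to the east ledge with the oxidiser.  [the west ledge: — | the east ledge: the base flask, the catalyst vial, the chlorine cylinder, the fuel sample, the oxidiser, the reducing agent]

11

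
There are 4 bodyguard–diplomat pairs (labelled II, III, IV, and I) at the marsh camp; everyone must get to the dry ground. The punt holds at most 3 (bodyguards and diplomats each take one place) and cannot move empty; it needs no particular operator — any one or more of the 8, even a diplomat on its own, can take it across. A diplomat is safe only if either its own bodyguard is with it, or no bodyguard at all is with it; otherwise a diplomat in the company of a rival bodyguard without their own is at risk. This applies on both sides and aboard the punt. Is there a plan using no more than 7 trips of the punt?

Counting alone: each trip to the dry ground takes at most 3 across and each return brings at least 1 back, so after t trips out (and t−1 returns) at most 3t − (t−1) of the 8 are across; that first reaches 8 at t = 4, so at least 7 crossings are needed.
The safety rule pushes this higher. Following every safe sequence of crossings, the most of the 8 that can be at the dry ground as the punt arrives there on crossing 7 is 7 — never all 8.
So the move cannot be finished within 7 crossings. (The shortest complete plan takes 9:)
1. bodyguard II and diplomat II cross → the dry ground.
2. bodyguard II crosses ← the marsh camp.
3. bodyguard II, bodyguard III, and diplomat III cross → the dry ground.
4. bodyguard II and diplomat II cross ← the marsh camp.
5. bodyguard I, bodyguard II, and bodyguard IV cross → the dry ground.
6. diplomat III crosses ← the marsh camp.
7. diplomat II and diplomat III cross → the dry ground.
8. diplomat II crosses ← the marsh camp.
9. diplomat I, diplomat II, and diplomat IV cross → the dry ground.

No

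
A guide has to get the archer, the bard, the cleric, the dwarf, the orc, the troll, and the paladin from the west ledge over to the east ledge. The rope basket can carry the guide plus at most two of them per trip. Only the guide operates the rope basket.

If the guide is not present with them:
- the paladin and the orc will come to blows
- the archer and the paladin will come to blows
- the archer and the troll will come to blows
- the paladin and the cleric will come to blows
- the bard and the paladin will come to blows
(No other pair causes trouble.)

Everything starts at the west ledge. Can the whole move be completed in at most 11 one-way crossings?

Yes

Yes — this plan uses 9 crossings (≤ 11):
1. Guide goes to the east ledge with the archer and the paladin.  [the west ledge: the bard, the cleric, the dwarf, the orc, the troll | the east ledge: the archer, the paladin]
2. Guide goes back to the west ledge with the archer.  [the west ledge: the archer, the bard, the cleric, the dwarf, the orc, the troll | the east ledge: the paladin]
3. Guide goes to the east ledge with the archer and the bard.  [the west ledge: the cleric, the dwarf, the orc, the troll | the east ledge: the archer, the bard, the paladin]
4. Guide goes back to the west ledge with the paladin.  [the west ledge: the cleric, the dwarf, the orc, the paladin, the troll | the east ledge: the archer, the bard]
5. Guide goes to the east ledge with the cleric and the orc.  [the west ledge: the dwarf, the paladin, the troll | the east ledge: the archer, the bard, the cleric, the orc]
6. Guide goes back to the west ledge alone.  [the west ledge: the dwarf, the paladin, the troll | the east ledge: the archer, the bard, the cleric, the orc]
7. Guide goes to the east ledge with the dwarf.  [the west ledge: the paladin, the troll | the east ledge: the archer, the bard, the cleric, the dwarf, the orc]
8. Guide goes back to the west ledge alone.  [the west ledge: the paladin, the troll | the east ledge: the archer, the bard, the cleric, the dwarf, the orc]
9. Guide goes to the east ledge with the paladin and the troll.  [the west ledge: — | the east ledge: the archer, the bard, the cleric, the dwarf, the orc, the paladin, the troll]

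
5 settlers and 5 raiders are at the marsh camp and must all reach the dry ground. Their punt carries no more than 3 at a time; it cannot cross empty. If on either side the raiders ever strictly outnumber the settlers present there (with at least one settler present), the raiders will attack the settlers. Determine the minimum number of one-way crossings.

11

Counting alone: each trip to the dry ground takes at most 3 across and each return brings at least 1 back, so after t trips out (and t−1 returns) at most 3t − (t−1) of the 10 are across; that first reaches 10 at t = 5, so at least 9 crossings are needed.
The safety rule pushes this higher. Following every safe sequence of crossings, the most of the 10 that can be at the dry ground as the punt arrives there on crossing 9 is 9 — never all 10.
So no plan with fewer than 11 crossings exists, and this one achieves 11:
1. 2 raiders → the dry ground.  (the marsh camp: 5S 3R; the dry ground: 0S 2R)
2. 1 raider ← the marsh camp.  (the marsh camp: 5S 4R; the dry ground: 0S 1R)
3. 3 raiders → the dry ground.  (the marsh camp: 5S 1R; the dry ground: 0S 4R)
4. 1 raider ← the marsh camp.  (the marsh camp: 5S 2R; the dry ground: 0S 3R)
5. 3 settlers → the dry ground.  (the marsh camp: 2S 2R; the dry ground: 3S 3R)
6. 1 settler and 1 raider ← the marsh camp.  (the marsh camp: 3S 3R; the dry ground: 2S 2R)
7. 3 settlers → the dry ground.  (the marsh camp: 0S 3R; the dry ground: 5S 2R)
8. 1 raider ← the marsh camp.  (the marsh camp: 0S 4R; the dry ground: 5S 1R)
9. 2 raiders → the dry ground.  (the marsh camp: 0S 2R; the dry ground: 5S 3R)
10. 1 raider ← the marsh camp.  (the marsh camp: 0S 3R; the dry ground: 5S 2R)
11. 3 raiders → the dry ground.  (the marsh camp: 0S 0R; the dry ground: 5S 5R)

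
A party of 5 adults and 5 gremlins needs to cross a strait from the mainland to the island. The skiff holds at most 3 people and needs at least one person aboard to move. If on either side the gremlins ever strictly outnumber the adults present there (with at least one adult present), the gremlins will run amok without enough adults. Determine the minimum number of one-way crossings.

Counting alone: each trip to the island takes at most 3 across and each return brings at least 1 back, so after t trips out (and t−1 returns) at most 3t − (t−1) of the 10 are across; that first reaches 10 at t = 5, so at least 9 crossings are needed.
The safety rule pushes this higher. Following every safe sequence of crossings, the most of the 10 that can be at the island as the skiff arrives there on crossing 9 is 9 — never all 10.
So no plan with fewer than 11 crossings exists, and this one achieves 11:
1. 2 gremlins → the island.  (the mainland: 5A 3G; the island: 0A 2G)
2. 1 gremlin ← the mainland.  (the mainland: 5A 4G; the island: 0A 1G)
3. 3 gremlins → the island.  (the mainland: 5A 1G; the island: 0A 4G)
4. 1 gremlin ← the mainland.  (the mainland: 5A 2G; the island: 0A 3G)
5. 3 adults → the island.  (the mainland: 2A 2G; the island: 3A 3G)
6. 1 adult and 1 gremlin ← the mainland.  (the mainland: 3A 3G; the island: 2A 2G)
7. 3 adults → the island.  (the mainland: 0A 3G; the island: 5A 2G)
8. 1 gremlin ← the mainland.  (the mainland: 0A 4G; the island: 5A 1G)
9. 2 gremlins → the island.  (the mainland: 0A 2G; the island: 5A 3G)
10. 1 gremlin ← the mainland.  (the mainland: 0A 3G; the island: 5A 2G)
11. 3 gremlins → the island.  (the mainland: 0A 0G; the island: 5A 5G)

11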